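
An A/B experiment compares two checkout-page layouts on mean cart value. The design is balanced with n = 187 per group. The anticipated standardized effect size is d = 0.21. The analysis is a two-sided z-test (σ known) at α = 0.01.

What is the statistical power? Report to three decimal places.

Noncentrality parameter: δ = d·√(n/2) = 0.21 × √(187/2) = 2.0306
Two-sided α = 0.01 → critical value z_{0.005} = 2.576.
Power = Φ(δ − 2.576) + Φ(−δ − 2.576) = Φ(-0.545) + Φ(-4.606) = 0.2928 + 0.0000 = 0.2928.

Power ≈ 0.293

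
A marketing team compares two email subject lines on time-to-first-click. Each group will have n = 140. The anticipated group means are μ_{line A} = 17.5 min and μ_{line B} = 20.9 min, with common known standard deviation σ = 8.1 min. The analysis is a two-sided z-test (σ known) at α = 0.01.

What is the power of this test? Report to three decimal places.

Power ≈ 0.825

Standardized effect: d = |μ_{line A} − μ_{line B}| / σ = |17.5 − 20.9| / 8.1 = 0.4198
Noncentrality parameter: δ = d·√(n/2) = 0.4198 × √(140/2) = 3.5119
Two-sided α = 0.01 → critical value z_{0.005} = 2.576.
Power = Φ(δ − 2.576) + Φ(−δ − 2.576) = Φ(0.936) + Φ(-6.088) = 0.8254 + 0.0000 = 0.8254.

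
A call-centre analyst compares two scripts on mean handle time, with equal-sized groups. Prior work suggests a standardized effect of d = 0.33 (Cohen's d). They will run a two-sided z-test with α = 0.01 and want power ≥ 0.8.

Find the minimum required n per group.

n = 215 per group

For power 0.8 need Φ(δ − z_{0.005}) = 0.8, so δ = z_{0.005} + z_{0.20} = 2.576 + 0.842 = 3.417.
(Ignoring the negligible lower-tail rejection probability gives the usual closed-form inversion.)
δ = d·√(n/2) ⇒ n = 2(δ/d)² = 2 × (3.417 / 0.33)² = 214.49.
Round up to the next whole unit.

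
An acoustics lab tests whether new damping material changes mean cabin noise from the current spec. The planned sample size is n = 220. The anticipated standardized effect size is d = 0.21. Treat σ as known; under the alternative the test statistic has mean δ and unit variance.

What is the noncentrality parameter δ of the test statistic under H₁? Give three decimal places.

The noncentrality parameter scales effect size by the design's sample-size factor: δ = d·√n = 0.21 × √220 = 3.1148

δ ≈ 3.115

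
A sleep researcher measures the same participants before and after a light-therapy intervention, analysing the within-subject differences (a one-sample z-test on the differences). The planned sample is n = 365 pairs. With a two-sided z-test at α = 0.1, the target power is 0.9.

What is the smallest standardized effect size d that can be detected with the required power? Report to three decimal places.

d ≈ 0.153

Required noncentrality: δ = z_{0.05} + z_{0.10} = 1.645 + 1.282 = 2.926.
(Lower-tail contribution to power is negligible for δ > 0.)
δ = d·√n ⇒ d = δ/√n = 2.926/√365 = 0.1532.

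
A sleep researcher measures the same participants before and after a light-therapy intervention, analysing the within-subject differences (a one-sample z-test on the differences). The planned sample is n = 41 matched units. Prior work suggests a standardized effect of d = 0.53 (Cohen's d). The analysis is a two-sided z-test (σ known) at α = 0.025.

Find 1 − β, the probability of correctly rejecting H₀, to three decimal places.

Noncentrality parameter: δ = d·√n = 0.53 × √41 = 3.3937
Critical value for a two-sided test at α = 0.025: z_{α/2} = 2.241.
Power = Φ(δ − 2.241) + Φ(−δ − 2.241) = Φ(1.152) + Φ(-5.635) = 0.8754 + 0.0000 = 0.8754.

Power ≈ 0.875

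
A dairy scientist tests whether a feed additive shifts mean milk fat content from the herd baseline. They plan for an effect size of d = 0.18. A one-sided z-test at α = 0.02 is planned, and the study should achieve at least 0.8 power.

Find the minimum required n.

n = 259

For power 0.8 need Φ(δ − z_{0.02}) = 0.8, so δ = z_{0.02} + z_{0.20} = 2.054 + 0.842 = 2.895.
δ = d·√n ⇒ n = (δ/d)² = (2.895 / 0.18)² = 258.74.
Round up to the next whole unit.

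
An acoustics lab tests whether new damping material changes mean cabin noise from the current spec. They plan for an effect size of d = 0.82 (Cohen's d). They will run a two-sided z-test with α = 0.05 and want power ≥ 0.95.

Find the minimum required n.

n = 20

Set Φ(δ − 1.960) = 0.95; then δ − 1.960 = Φ⁻¹(0.95) = 1.645, giving δ = 3.605.
(Ignoring the negligible lower-tail rejection probability gives the usual closed-form inversion.)
δ = d·√n ⇒ n = (δ/d)² = (3.605 / 0.82)² = 19.33.
Round up to the next whole unit.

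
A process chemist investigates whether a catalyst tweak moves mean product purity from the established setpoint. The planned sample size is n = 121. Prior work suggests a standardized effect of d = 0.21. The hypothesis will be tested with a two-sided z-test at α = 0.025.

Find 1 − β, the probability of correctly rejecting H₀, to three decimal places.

Power ≈ 0.527

Noncentrality parameter: δ = d·√n = 0.21 × √121 = 2.3100
Critical value for a two-sided test at α = 0.025: z_{α/2} = 2.241.
Power = Φ(δ − 2.241) + Φ(−δ − 2.241) = Φ(0.069) + Φ(-4.551) = 0.5273 + 0.0000 = 0.5273.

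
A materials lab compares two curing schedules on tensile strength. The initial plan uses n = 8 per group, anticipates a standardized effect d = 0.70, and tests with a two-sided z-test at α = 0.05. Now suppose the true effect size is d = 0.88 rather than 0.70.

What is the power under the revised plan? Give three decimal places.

With d = 0.88: δ = d·√(n/2) = 0.88 × √(8/2) = 1.7600. Critical value z_{0.025} = 1.960.
Revised power = Φ(δ − 1.960) + Φ(−δ − 1.960) = Φ(-0.200) + Φ(-3.720) = 0.4208 + 0.0001 = 0.4209.

Power ≈ 0.421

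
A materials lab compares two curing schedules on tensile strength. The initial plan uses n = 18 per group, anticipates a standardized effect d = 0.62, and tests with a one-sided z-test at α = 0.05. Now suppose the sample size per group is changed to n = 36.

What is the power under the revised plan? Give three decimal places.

Power ≈ 0.838

With n = 36 per group: δ = d·√(n/2) = 0.62 × √(36/2) = 2.6304. Critical value z_{0.05} = 1.645.
Revised power = P(Z > 1.645 − δ) = Φ(0.986) = 0.8378.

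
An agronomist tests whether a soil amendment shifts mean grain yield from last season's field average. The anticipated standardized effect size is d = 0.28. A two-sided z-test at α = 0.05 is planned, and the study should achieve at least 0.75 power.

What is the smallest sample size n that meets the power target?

Set Φ(δ − 1.960) = 0.75; then δ − 1.960 = Φ⁻¹(0.75) = 0.674, giving δ = 2.634.
(For δ > 0 the lower-tail rejection region contributes negligibly to power, so the one-term inversion is standard.)
δ = d·√n ⇒ n = (δ/d)² = (2.634 / 0.28)² = 88.52.
Rounding up, n = 89.

n = 89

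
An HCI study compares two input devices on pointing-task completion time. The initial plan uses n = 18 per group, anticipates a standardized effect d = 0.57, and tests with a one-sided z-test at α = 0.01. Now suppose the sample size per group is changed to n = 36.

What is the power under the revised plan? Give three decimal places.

With n = 36 per group: δ = d·√(n/2) = 0.57 × √(36/2) = 2.4183. Critical value z_{0.01} = 2.326.
Revised power = P(Z > 2.326 − δ) = Φ(0.092) = 0.5366.

Power ≈ 0.537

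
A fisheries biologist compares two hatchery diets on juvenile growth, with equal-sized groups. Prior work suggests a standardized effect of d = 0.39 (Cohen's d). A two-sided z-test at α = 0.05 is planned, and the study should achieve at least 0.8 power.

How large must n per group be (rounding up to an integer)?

n = 104 per group

Set Φ(δ − 1.960) = 0.8; then δ − 1.960 = Φ⁻¹(0.8) = 0.842, giving δ = 2.802.
(Ignoring the negligible lower-tail rejection probability gives the usual closed-form inversion.)
δ = d·√(n/2) ⇒ n = 2(δ/d)² = 2 × (2.802 / 0.39)² = 103.21.
Rounding up, n = 104 per group.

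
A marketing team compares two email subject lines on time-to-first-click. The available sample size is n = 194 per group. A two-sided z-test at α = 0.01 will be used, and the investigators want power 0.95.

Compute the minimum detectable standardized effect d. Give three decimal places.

Need Φ(δ − 2.576) = 0.95, so δ = 2.576 + 1.645 = 4.221.
(Lower-tail contribution to power is negligible for δ > 0.)
δ = d·√(n/2) ⇒ d = δ/√(n/2) = 4.221/√(194/2) = 0.4285.

d ≈ 0.429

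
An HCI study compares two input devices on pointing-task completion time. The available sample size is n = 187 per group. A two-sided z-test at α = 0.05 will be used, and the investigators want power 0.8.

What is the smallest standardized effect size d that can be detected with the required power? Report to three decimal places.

d ≈ 0.290

Required noncentrality: δ = z_{0.025} + z_{0.20} = 1.960 + 0.842 = 2.802.
(The second rejection-region term Φ(−δ − z_{α/2}) is negligible and dropped.)
δ = d·√(n/2) ⇒ d = δ/√(n/2) = 2.802/√(187/2) = 0.2897.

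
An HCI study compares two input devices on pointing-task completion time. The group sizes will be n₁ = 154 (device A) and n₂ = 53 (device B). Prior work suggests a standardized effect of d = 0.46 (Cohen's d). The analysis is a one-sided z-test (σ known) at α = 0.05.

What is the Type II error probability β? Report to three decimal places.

β ≈ 0.107

Noncentrality parameter: δ = d / √(1/n₁ + 1/n₂) = 0.46 / √(1/154 + 1/53) = 2.8885
One-sided α = 0.05 → critical value z_{0.05} = 1.645.
Power = P(Z > 1.645 − δ) = Φ(1.244) = 0.8932.
Type II error: β = 1 − power = 1 − 0.8932 = 0.1068.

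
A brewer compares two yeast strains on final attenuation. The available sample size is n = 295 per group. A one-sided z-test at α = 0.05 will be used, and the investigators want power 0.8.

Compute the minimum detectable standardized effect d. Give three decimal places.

d ≈ 0.205

Required noncentrality: δ = z_{0.05} + z_{0.20} = 1.645 + 0.842 = 2.486.
δ = d·√(n/2) ⇒ d = δ/√(n/2) = 2.486/√(295/2) = 0.2047.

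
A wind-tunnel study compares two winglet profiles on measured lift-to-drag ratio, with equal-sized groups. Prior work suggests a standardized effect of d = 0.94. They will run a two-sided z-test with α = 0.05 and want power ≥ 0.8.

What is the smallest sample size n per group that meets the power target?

n = 18 per group

For power 0.8 need Φ(δ − z_{0.025}) = 0.8, so δ = z_{0.025} + z_{0.20} = 1.960 + 0.842 = 2.802.
(Ignoring the negligible lower-tail rejection probability gives the usual closed-form inversion.)
δ = d·√(n/2) ⇒ n = 2(δ/d)² = 2 × (2.802 / 0.94)² = 17.77.
Round up to the next whole unit.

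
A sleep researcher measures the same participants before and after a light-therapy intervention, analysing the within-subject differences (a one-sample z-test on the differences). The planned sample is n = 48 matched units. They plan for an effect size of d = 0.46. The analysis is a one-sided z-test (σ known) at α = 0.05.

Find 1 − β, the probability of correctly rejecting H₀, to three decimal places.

Noncentrality parameter: δ = d·√n = 0.46 × √48 = 3.1870
Critical value for a one-sided test at α = 0.05: z_α = 1.645.
Power = P(Z > 1.645 − δ) = Φ(1.542) = 0.9385.

Power ≈ 0.938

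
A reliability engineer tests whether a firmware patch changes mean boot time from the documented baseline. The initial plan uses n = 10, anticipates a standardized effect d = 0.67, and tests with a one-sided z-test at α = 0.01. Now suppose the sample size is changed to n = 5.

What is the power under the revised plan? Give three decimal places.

With n = 5: δ = d·√n = 0.67 × √5 = 1.4982. Critical value z_{0.01} = 2.326.
Revised power = Φ(δ − 2.326) = Φ(-0.828) = 0.2038.

Power ≈ 0.204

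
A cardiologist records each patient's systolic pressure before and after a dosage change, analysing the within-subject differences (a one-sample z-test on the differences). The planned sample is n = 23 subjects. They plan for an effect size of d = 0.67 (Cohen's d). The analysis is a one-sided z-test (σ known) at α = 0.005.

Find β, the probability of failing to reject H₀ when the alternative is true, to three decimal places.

β ≈ 0.262

Noncentrality parameter: δ = d·√n = 0.67 × √23 = 3.2132
Critical value for a one-sided test at α = 0.005: z_α = 2.576.
Power = P(Z > 2.576 − δ) = Φ(0.637) = 0.7381.
Type II error: β = 1 − power = 1 − 0.7381 = 0.2619.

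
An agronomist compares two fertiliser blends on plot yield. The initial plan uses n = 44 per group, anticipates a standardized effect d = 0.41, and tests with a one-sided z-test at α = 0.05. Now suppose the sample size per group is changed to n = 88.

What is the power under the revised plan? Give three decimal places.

With n = 88 per group: δ = d·√(n/2) = 0.41 × √(88/2) = 2.7196. Critical value z_{0.05} = 1.645.
Revised power = Φ(δ − 1.645) = Φ(1.075) = 0.8588.

Power ≈ 0.859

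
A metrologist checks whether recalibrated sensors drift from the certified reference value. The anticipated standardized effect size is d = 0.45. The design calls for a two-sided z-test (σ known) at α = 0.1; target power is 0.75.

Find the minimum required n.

n = 27

For power 0.75 need Φ(δ − z_{0.05}) = 0.75, so δ = z_{0.05} + z_{0.25} = 1.645 + 0.674 = 2.319.
(Ignoring the negligible lower-tail rejection probability gives the usual closed-form inversion.)
δ = d·√n ⇒ n = (δ/d)² = (2.319 / 0.45)² = 26.56.
Round up to the next whole unit.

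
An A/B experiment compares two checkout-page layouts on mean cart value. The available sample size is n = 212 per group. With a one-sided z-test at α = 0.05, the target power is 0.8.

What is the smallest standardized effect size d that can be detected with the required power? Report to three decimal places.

d ≈ 0.242

Required noncentrality: δ = z_{0.05} + z_{0.20} = 1.645 + 0.842 = 2.486.
δ = d·√(n/2) ⇒ d = δ/√(n/2) = 2.486/√(212/2) = 0.2415.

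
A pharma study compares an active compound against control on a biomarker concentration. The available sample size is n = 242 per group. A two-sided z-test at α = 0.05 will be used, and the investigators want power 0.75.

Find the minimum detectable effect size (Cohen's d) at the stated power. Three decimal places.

d ≈ 0.239

Need Φ(δ − 1.960) = 0.75, so δ = 1.960 + 0.674 = 2.634.
(Lower-tail contribution to power is negligible for δ > 0.)
δ = d·√(n/2) ⇒ d = δ/√(n/2) = 2.634/√(242/2) = 0.2395.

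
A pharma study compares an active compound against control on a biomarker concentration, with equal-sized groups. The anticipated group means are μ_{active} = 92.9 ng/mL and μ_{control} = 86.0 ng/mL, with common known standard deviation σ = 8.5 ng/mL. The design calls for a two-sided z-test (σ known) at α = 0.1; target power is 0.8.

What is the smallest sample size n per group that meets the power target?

Standardized effect: d = |μ_{active} − μ_{control}| / σ = |92.9 − 86.0| / 8.5 = 0.8118
For power 0.8 need Φ(δ − z_{0.05}) = 0.8, so δ = z_{0.05} + z_{0.20} = 1.645 + 0.842 = 2.486.
(The Φ(−δ − z_{α/2}) term is vanishingly small for δ > 0 and is dropped in the standard sample-size formula.)
δ = d·√(n/2) ⇒ n = 2(δ/d)² = 2 × (2.486 / 0.8118)² = 18.76.
Round up to the next whole unit.

n = 19 per group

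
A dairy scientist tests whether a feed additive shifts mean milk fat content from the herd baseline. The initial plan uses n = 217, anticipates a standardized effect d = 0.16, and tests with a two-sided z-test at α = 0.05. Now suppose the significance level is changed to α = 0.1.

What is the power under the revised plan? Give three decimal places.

δ = d·√n = 0.16 × √217 = 2.3569 (unchanged). New critical value: z_{0.05} = 1.645.
Revised power = Φ(δ − 1.645) + Φ(−δ − 1.645) = Φ(0.712) + Φ(-4.002) = 0.7618 + 0.0000 = 0.7618.

Power ≈ 0.762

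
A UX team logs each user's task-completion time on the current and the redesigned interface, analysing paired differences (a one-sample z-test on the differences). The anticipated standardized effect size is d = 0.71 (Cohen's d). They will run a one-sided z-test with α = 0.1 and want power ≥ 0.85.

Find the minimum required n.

n = 11

Set Φ(δ − 1.282) = 0.85; then δ − 1.282 = Φ⁻¹(0.85) = 1.036, giving δ = 2.318.
δ = d·√n ⇒ n = (δ/d)² = (2.318 / 0.71)² = 10.66.
Rounding up, n = 11.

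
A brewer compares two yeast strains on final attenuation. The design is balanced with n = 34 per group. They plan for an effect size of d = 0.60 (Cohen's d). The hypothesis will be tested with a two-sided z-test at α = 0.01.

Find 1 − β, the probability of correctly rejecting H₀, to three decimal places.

Noncentrality parameter: δ = d·√(n/2) = 0.60 × √(34/2) = 2.4739
Critical value for a two-sided test at α = 0.01: z_{α/2} = 2.576.
Power = Φ(δ − 2.576) + Φ(−δ − 2.576) = Φ(-0.102) + Φ(-5.050) = 0.4594 + 0.0000 = 0.4594.

Power ≈ 0.459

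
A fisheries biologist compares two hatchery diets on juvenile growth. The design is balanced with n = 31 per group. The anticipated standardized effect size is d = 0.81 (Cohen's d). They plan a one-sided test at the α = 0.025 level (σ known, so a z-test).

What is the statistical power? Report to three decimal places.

Noncentrality parameter: δ = d·√(n/2) = 0.81 × √(31/2) = 3.1890
Critical value for a one-sided test at α = 0.025: z_α = 1.960.
Power = P(Z > 1.960 − δ) = Φ(1.229) = 0.8905.

Power ≈ 0.890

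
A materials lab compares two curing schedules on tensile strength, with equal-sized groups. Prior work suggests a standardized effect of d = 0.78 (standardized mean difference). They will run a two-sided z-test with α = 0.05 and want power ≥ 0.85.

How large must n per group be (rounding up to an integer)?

For power 0.85 need Φ(δ − z_{0.025}) = 0.85, so δ = z_{0.025} + z_{0.15} = 1.960 + 1.036 = 2.996.
(The Φ(−δ − z_{α/2}) term is vanishingly small for δ > 0 and is dropped in the standard sample-size formula.)
δ = d·√(n/2) ⇒ n = 2(δ/d)² = 2 × (2.996 / 0.78)² = 29.51.
Round up to the next whole unit.

n = 30 per group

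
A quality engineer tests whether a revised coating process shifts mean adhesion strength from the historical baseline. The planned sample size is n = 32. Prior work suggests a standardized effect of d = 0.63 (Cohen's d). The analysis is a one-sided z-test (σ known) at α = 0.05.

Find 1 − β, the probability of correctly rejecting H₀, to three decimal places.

Noncentrality parameter: δ = d·√n = 0.63 × √32 = 3.5638
One-sided α = 0.05 → critical value z_{0.05} = 1.645.
Power = Φ(δ − 1.645) = Φ(1.919) = 0.9725.

Power ≈ 0.973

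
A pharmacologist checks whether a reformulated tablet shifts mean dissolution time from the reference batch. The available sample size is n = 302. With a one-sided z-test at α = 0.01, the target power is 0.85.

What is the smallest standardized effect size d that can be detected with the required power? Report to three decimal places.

d ≈ 0.194

Required noncentrality: δ = z_{0.01} + z_{0.15} = 2.326 + 1.036 = 3.363.
δ = d·√n ⇒ d = δ/√n = 3.363/√302 = 0.1935.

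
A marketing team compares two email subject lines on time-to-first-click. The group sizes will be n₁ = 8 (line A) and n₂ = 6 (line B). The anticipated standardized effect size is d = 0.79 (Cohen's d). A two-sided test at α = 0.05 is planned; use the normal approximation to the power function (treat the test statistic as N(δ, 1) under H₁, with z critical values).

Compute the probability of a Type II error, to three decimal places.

β ≈ 0.690

Noncentrality parameter: δ = d / √(1/n₁ + 1/n₂) = 0.79 / √(1/8 + 1/6) = 1.4628
Two-sided α = 0.05 → critical value z_{0.025} = 1.960.
Power = Φ(δ − 1.960) + Φ(−δ − 1.960) = Φ(-0.497) + Φ(-3.423) = 0.3095 + 0.0003 = 0.3098.
Type II error: β = 1 − power = 1 − 0.3098 = 0.6902.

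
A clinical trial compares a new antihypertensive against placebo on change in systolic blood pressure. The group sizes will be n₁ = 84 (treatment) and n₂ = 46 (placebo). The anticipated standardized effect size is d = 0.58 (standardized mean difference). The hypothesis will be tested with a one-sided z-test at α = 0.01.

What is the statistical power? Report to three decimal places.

Noncentrality parameter: δ = d / √(1/n₁ + 1/n₂) = 0.58 / √(1/84 + 1/46) = 3.1621
Critical value for a one-sided test at α = 0.01: z_α = 2.326.
Power = P(Z > 2.326 − δ) = Φ(0.836) = 0.7984.

Power ≈ 0.798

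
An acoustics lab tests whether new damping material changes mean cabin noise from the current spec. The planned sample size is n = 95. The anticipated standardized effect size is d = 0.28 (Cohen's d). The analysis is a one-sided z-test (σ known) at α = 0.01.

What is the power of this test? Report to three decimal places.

Power ≈ 0.656

Noncentrality parameter: δ = d·√n = 0.28 × √95 = 2.7291
One-sided α = 0.01 → critical value z_{0.01} = 2.326.
Power = P(Z > 2.326 − δ) = Φ(0.403) = 0.6564.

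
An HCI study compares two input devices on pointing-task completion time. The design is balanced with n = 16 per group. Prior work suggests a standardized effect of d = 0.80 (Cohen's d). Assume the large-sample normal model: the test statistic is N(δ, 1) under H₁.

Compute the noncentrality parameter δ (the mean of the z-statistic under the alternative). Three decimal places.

δ ≈ 2.263

δ = d·√(n/2) = 0.80 × √(16/2) = 2.2627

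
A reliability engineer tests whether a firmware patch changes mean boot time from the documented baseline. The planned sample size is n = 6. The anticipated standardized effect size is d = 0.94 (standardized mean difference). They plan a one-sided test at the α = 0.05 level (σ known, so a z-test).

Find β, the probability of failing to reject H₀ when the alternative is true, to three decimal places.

Noncentrality parameter: δ = d·√n = 0.94 × √6 = 2.3025
Critical value for a one-sided test at α = 0.05: z_α = 1.645.
Power = P(Z > 1.645 − δ) = Φ(0.658) = 0.7446.
Type II error: β = 1 − power = 1 − 0.7446 = 0.2554.

β ≈ 0.255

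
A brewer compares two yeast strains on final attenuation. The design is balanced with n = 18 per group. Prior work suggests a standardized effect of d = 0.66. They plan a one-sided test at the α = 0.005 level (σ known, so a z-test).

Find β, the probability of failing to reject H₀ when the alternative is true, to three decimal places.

Noncentrality parameter: δ = d·√(n/2) = 0.66 × √(18/2) = 1.9800
Critical value for a one-sided test at α = 0.005: z_α = 2.576.
Power = P(Z > 2.576 − δ) = Φ(-0.596) = 0.2756.
Type II error: β = 1 − power = 1 − 0.2756 = 0.7244.

β ≈ 0.724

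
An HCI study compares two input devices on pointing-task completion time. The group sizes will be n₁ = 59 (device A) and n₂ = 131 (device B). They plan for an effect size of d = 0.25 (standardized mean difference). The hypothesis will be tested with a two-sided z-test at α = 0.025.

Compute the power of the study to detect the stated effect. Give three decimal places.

Noncentrality parameter: δ = d / √(1/n₁ + 1/n₂) = 0.25 / √(1/59 + 1/131) = 1.5945
Two-sided α = 0.025 → critical value z_{0.0125} = 2.241.
Power = Φ(δ − 2.241) + Φ(−δ − 2.241) = Φ(-0.647) + Φ(-3.836) = 0.2588 + 0.0001 = 0.2589.

Power ≈ 0.259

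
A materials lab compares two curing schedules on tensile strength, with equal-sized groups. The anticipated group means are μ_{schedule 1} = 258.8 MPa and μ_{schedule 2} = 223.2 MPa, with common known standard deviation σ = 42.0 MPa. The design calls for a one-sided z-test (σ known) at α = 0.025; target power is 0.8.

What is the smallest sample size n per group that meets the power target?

n = 22 per group

Standardized effect: d = |μ_{schedule 1} − μ_{schedule 2}| / σ = |258.8 − 223.2| / 42.0 = 0.8476
Set Φ(δ − 1.960) = 0.8; then δ − 1.960 = Φ⁻¹(0.8) = 0.842, giving δ = 2.802.
δ = d·√(n/2) ⇒ n = 2(δ/d)² = 2 × (2.802 / 0.8476)² = 21.85.
Rounding up, n = 22 per group.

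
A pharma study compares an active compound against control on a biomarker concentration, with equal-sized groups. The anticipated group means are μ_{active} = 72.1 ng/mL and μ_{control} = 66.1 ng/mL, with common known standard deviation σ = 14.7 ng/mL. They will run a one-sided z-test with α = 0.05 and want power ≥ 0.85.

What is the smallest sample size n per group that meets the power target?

Standardized effect: d = |μ_{active} − μ_{control}| / σ = |72.1 − 66.1| / 14.7 = 0.4082
For power 0.85 need Φ(δ − z_{0.05}) = 0.85, so δ = z_{0.05} + z_{0.15} = 1.645 + 1.036 = 2.681.
δ = d·√(n/2) ⇒ n = 2(δ/d)² = 2 × (2.681 / 0.4082)² = 86.31.
Rounding up, n = 87 per group.

n = 87 per group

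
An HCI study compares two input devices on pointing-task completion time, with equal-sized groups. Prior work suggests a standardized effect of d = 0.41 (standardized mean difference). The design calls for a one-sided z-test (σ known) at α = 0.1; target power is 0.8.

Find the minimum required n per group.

n = 54 per group

For power 0.8 need Φ(δ − z_{0.1}) = 0.8, so δ = z_{0.1} + z_{0.20} = 1.282 + 0.842 = 2.123.
δ = d·√(n/2) ⇒ n = 2(δ/d)² = 2 × (2.123 / 0.41)² = 53.63.
Round up to the next whole unit.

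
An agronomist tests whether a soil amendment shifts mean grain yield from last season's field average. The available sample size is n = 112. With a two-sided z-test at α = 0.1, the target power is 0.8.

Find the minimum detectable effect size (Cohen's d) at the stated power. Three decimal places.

d ≈ 0.235

Required noncentrality: δ = z_{0.05} + z_{0.20} = 1.645 + 0.842 = 2.486.
(The second rejection-region term Φ(−δ − z_{α/2}) is negligible and dropped.)
δ = d·√n ⇒ d = δ/√n = 2.486/√112 = 0.2349.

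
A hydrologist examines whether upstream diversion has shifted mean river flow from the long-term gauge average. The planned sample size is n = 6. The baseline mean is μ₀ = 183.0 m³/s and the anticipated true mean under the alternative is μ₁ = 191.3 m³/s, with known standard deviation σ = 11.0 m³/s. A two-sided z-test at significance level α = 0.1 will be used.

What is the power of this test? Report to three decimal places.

Standardized effect: d = |μ₁ − μ₀| / σ = |191.3 − 183.0| / 11.0 = 0.7545
Noncentrality parameter: δ = d·√n = 0.7545 × √6 = 1.8483
Two-sided α = 0.1 → critical value z_{0.05} = 1.645.
Power = Φ(δ − 1.645) + Φ(−δ − 1.645) = Φ(0.203) + Φ(-3.493) = 0.5806 + 0.0002 = 0.5808.

Power ≈ 0.581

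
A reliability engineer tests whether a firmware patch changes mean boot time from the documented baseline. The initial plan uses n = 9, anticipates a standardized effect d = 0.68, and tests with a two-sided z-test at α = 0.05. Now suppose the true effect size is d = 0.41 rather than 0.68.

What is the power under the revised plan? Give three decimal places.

Power ≈ 0.233

With d = 0.41: δ = d·√n = 0.41 × √9 = 1.2300. Critical value z_{0.025} = 1.960.
Revised power = Φ(δ − 1.960) + Φ(−δ − 1.960) = Φ(-0.730) + Φ(-3.190) = 0.2327 + 0.0007 = 0.2334.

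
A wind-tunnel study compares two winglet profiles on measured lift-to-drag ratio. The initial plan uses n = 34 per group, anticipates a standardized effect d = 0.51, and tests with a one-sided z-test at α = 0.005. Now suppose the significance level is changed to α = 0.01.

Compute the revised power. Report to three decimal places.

δ = d·√(n/2) = 0.51 × √(34/2) = 2.1028 (unchanged). New critical value: z_{0.01} = 2.326.
Revised power = Φ(δ − 2.326) = Φ(-0.224) = 0.4115.

Power ≈ 0.412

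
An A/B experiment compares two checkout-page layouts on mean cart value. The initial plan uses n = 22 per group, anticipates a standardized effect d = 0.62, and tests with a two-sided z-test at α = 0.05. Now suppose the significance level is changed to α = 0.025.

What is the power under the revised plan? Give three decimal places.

δ = d·√(n/2) = 0.62 × √(22/2) = 2.0563 (unchanged). New critical value: z_{0.0125} = 2.241.
Revised power = Φ(δ − 2.241) + Φ(−δ − 2.241) = Φ(-0.185) + Φ(-4.298) = 0.4266 + 0.0000 = 0.4266.

Power ≈ 0.427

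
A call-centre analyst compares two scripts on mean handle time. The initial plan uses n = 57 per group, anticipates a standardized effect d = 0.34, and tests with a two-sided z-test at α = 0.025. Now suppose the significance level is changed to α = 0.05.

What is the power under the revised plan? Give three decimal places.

Power ≈ 0.442

δ = d·√(n/2) = 0.34 × √(57/2) = 1.8151 (unchanged). New critical value: z_{0.025} = 1.960.
Revised power = Φ(δ − 1.960) + Φ(−δ − 1.960) = Φ(-0.145) + Φ(-3.775) = 0.4424 + 0.0001 = 0.4425.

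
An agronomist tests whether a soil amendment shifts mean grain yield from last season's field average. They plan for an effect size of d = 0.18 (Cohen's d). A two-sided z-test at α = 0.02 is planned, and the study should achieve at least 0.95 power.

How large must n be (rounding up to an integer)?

n = 487

For power 0.95 need Φ(δ − z_{0.01}) = 0.95, so δ = z_{0.01} + z_{0.05} = 2.326 + 1.645 = 3.971.
(Ignoring the negligible lower-tail rejection probability gives the usual closed-form inversion.)
δ = d·√n ⇒ n = (δ/d)² = (3.971 / 0.18)² = 486.74.
Rounding up, n = 487.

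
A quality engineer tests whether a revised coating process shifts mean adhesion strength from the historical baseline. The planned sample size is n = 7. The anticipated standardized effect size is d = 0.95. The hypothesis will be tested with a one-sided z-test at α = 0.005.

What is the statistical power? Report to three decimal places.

Power ≈ 0.475

Noncentrality parameter: δ = d·√n = 0.95 × √7 = 2.5135
Critical value for a one-sided test at α = 0.005: z_α = 2.576.
Power = Φ(δ − 2.576) = Φ(-0.062) = 0.4751.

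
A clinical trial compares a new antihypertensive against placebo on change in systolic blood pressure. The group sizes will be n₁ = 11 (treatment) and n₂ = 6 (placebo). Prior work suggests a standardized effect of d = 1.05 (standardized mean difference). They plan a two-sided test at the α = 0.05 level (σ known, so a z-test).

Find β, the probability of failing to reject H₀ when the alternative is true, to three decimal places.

β ≈ 0.457

Noncentrality parameter: δ = d / √(1/n₁ + 1/n₂) = 1.05 / √(1/11 + 1/6) = 2.0689
Two-sided α = 0.05 → critical value z_{0.025} = 1.960.
Power = Φ(δ − 1.960) + Φ(−δ − 1.960) = Φ(0.109) + Φ(-4.029) = 0.5434 + 0.0000 = 0.5434.
Type II error: β = 1 − power = 1 − 0.5434 = 0.4566.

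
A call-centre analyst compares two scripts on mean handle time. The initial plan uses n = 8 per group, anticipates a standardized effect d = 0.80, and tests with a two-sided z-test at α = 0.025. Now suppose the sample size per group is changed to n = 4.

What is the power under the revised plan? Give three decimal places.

Power ≈ 0.134

With n = 4 per group: δ = d·√(n/2) = 0.80 × √(4/2) = 1.1314. Critical value z_{0.0125} = 2.241.
Revised power = Φ(δ − 2.241) + Φ(−δ − 2.241) = Φ(-1.110) + Φ(-3.373) = 0.1335 + 0.0004 = 0.1339.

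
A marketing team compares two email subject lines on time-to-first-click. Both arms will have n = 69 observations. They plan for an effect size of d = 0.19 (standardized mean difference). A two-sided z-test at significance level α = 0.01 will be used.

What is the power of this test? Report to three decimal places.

Power ≈ 0.072

Noncentrality parameter: δ = d·√(n/2) = 0.19 × √(69/2) = 1.1160
Two-sided α = 0.01 → critical value z_{0.005} = 2.576.
Power = Φ(δ − 2.576) + Φ(−δ − 2.576) = Φ(-1.460) + Φ(-3.692) = 0.0722 + 0.0001 = 0.0723.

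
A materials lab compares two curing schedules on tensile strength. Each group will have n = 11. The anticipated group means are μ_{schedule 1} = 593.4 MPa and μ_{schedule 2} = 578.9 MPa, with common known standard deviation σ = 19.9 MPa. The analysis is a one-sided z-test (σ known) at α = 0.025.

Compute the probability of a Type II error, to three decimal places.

β ≈ 0.599

Standardized effect: d = |μ_{schedule 1} − μ_{schedule 2}| / σ = |593.4 − 578.9| / 19.9 = 0.7286
Noncentrality parameter: δ = d·√(n/2) = 0.7286 × √(11/2) = 1.7088
One-sided α = 0.025 → critical value z_{0.025} = 1.960.
Power = P(Z > 1.960 − δ) = Φ(-0.251) = 0.4009.
Type II error: β = 1 − power = 1 − 0.4009 = 0.5991.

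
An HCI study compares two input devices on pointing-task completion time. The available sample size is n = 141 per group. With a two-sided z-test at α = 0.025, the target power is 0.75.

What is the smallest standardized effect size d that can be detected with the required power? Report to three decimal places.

d ≈ 0.347

Need Φ(δ − 2.241) = 0.75, so δ = 2.241 + 0.674 = 2.916.
(Lower-tail contribution to power is negligible for δ > 0.)
δ = d·√(n/2) ⇒ d = δ/√(n/2) = 2.916/√(141/2) = 0.3473.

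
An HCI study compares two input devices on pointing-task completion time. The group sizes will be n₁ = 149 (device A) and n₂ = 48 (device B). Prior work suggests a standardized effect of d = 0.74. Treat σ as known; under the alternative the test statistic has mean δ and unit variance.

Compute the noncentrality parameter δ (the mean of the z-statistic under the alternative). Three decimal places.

δ = d / √(1/n₁ + 1/n₂) = 0.74 / √(1/149 + 1/48) = 4.4587

δ ≈ 4.459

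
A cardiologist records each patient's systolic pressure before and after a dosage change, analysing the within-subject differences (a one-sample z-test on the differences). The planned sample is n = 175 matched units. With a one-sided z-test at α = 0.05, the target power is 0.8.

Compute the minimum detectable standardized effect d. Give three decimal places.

d ≈ 0.188

Need Φ(δ − 1.645) = 0.8, so δ = 1.645 + 0.842 = 2.486.
δ = d·√n ⇒ d = δ/√n = 2.486/√175 = 0.1880.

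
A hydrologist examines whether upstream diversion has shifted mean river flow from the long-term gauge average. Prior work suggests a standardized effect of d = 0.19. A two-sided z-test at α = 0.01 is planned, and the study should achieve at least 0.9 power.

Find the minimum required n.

n = 413

For power 0.9 need Φ(δ − z_{0.005}) = 0.9, so δ = z_{0.005} + z_{0.10} = 2.576 + 1.282 = 3.857.
(The Φ(−δ − z_{α/2}) term is vanishingly small for δ > 0 and is dropped in the standard sample-size formula.)
δ = d·√n ⇒ n = (δ/d)² = (3.857 / 0.19)² = 412.17.
Rounding up, n = 413.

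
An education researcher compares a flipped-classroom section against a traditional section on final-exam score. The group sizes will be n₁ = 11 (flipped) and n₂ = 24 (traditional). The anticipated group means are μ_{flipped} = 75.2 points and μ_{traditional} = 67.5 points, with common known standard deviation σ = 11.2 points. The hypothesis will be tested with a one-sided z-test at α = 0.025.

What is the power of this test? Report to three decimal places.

Power ≈ 0.471

Standardized effect: d = |μ_{flipped} − μ_{traditional}| / σ = |75.2 − 67.5| / 11.2 = 0.6875
Noncentrality parameter: δ = d / √(1/n₁ + 1/n₂) = 0.6875 / √(1/11 + 1/24) = 1.8882
One-sided α = 0.025 → critical value z_{0.025} = 1.960.
Power = P(Z > 1.960 − δ) = Φ(-0.072) = 0.4714.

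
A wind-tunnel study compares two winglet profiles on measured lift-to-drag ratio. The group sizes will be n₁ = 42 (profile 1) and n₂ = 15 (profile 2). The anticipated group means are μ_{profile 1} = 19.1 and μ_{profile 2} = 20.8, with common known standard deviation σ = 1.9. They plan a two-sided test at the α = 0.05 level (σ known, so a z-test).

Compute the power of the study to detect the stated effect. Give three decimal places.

Power ≈ 0.845

Standardized effect: d = |μ_{profile 1} − μ_{profile 2}| / σ = |19.1 − 20.8| / 1.9 = 0.8947
Noncentrality parameter: δ = d / √(1/n₁ + 1/n₂) = 0.8947 / √(1/42 + 1/15) = 2.9746
Two-sided α = 0.05 → critical value z_{0.025} = 1.960.
Power = Φ(δ − 1.960) + Φ(−δ − 1.960) = Φ(1.015) + Φ(-4.935) = 0.8449 + 0.0000 = 0.8449.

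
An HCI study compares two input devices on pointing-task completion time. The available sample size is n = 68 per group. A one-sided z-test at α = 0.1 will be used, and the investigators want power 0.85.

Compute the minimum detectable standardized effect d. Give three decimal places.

d ≈ 0.398

Required noncentrality: δ = z_{0.1} + z_{0.15} = 1.282 + 1.036 = 2.318.
δ = d·√(n/2) ⇒ d = δ/√(n/2) = 2.318/√(68/2) = 0.3975.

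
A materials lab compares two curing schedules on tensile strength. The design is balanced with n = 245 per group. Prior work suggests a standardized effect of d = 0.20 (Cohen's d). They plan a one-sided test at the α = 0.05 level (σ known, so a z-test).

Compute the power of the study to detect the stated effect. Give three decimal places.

Power ≈ 0.715

Noncentrality parameter: δ = d·√(n/2) = 0.20 × √(245/2) = 2.2136
One-sided α = 0.05 → critical value z_{0.05} = 1.645.
Power = P(Z > 1.645 − δ) = Φ(0.569) = 0.7152.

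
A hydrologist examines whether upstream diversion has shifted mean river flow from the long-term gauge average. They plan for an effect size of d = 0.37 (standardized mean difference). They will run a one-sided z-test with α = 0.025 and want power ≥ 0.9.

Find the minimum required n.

For power 0.9 need Φ(δ − z_{0.025}) = 0.9, so δ = z_{0.025} + z_{0.10} = 1.960 + 1.282 = 3.242.
δ = d·√n ⇒ n = (δ/d)² = (3.242 / 0.37)² = 76.75.
Rounding up, n = 77.

n = 77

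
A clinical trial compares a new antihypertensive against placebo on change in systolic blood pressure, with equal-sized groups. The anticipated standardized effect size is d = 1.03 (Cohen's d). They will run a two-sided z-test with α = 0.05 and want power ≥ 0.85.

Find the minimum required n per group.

n = 17 per group

Set Φ(δ − 1.960) = 0.85; then δ − 1.960 = Φ⁻¹(0.85) = 1.036, giving δ = 2.996.
(Ignoring the negligible lower-tail rejection probability gives the usual closed-form inversion.)
δ = d·√(n/2) ⇒ n = 2(δ/d)² = 2 × (2.996 / 1.03)² = 16.93.
Round up to the next whole unit.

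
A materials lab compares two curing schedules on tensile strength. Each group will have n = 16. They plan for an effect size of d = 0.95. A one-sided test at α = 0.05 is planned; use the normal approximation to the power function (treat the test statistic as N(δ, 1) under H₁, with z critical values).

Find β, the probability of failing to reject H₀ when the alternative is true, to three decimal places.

β ≈ 0.149

Noncentrality parameter: δ = d·√(n/2) = 0.95 × √(16/2) = 2.6870
One-sided α = 0.05 → critical value z_{0.05} = 1.645.
Power = P(Z > 1.645 − δ) = Φ(1.042) = 0.8513.
Type II error: β = 1 − power = 1 − 0.8513 = 0.1487.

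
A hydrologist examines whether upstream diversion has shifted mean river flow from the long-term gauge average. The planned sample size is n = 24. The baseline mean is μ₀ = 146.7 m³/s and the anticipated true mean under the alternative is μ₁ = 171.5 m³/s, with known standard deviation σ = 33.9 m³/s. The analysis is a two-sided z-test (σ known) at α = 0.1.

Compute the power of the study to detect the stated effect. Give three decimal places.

Standardized effect: d = |μ₁ − μ₀| / σ = |171.5 − 146.7| / 33.9 = 0.7316
Noncentrality parameter: δ = d·√n = 0.7316 × √24 = 3.5839
Two-sided α = 0.1 → critical value z_{0.05} = 1.645.
Power = Φ(δ − 1.645) + Φ(−δ − 1.645) = Φ(1.939) + Φ(-5.229) = 0.9738 + 0.0000 = 0.9738.

Power ≈ 0.974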